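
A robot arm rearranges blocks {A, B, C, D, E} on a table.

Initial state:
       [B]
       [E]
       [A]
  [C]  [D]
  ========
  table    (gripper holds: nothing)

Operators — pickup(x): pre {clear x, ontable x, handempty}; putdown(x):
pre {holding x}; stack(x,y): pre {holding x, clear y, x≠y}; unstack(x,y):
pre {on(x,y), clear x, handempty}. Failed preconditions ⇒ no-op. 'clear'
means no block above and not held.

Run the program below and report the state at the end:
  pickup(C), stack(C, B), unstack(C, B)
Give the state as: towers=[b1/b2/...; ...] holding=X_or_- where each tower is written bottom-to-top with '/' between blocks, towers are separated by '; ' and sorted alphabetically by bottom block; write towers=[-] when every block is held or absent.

towers=[D/A/E/B] holding=C

step 1 (pickup(C)): towers=[D/A/E/B] holding=C
step 2 (stack(C, B)): towers=[D/A/E/B/C] holding=-
step 3 (unstack(C, B)): towers=[D/A/E/B] holding=C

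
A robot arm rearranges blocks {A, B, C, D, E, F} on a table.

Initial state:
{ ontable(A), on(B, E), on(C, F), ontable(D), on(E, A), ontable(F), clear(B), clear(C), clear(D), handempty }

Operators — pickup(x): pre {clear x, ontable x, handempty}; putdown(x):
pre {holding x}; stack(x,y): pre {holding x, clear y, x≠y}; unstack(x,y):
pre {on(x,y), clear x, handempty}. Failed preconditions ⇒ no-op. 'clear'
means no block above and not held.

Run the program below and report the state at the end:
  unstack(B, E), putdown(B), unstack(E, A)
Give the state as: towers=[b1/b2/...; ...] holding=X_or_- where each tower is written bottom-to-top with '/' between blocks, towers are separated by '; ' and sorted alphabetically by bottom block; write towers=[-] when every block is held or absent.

towers=[A; B; D; F/C] holding=E

step 1 (unstack(B, E)): towers=[A/E; D; F/C] holding=B
step 2 (putdown(B)): towers=[A/E; B; D; F/C] holding=-
step 3 (unstack(E, A)): towers=[A; B; D; F/C] holding=E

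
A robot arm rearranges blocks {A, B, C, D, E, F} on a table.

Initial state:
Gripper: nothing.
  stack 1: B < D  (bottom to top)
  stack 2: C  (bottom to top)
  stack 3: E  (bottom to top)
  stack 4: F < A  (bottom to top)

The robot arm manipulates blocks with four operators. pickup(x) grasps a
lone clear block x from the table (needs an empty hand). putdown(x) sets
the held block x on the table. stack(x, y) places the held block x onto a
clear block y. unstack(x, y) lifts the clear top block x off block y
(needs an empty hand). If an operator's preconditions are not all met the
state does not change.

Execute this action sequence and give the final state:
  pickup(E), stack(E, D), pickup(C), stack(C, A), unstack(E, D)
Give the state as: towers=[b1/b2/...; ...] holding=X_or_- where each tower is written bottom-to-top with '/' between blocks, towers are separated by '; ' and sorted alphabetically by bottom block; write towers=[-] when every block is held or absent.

step 1 (pickup(E)): towers=[B/D; C; F/A] holding=E
step 2 (stack(E, D)): towers=[B/D/E; C; F/A] holding=-
step 3 (pickup(C)): towers=[B/D/E; F/A] holding=C
step 4 (stack(C, A)): towers=[B/D/E; F/A/C] holding=-
step 5 (unstack(E, D)): towers=[B/D; F/A/C] holding=E

towers=[B/D; F/A/C] holding=E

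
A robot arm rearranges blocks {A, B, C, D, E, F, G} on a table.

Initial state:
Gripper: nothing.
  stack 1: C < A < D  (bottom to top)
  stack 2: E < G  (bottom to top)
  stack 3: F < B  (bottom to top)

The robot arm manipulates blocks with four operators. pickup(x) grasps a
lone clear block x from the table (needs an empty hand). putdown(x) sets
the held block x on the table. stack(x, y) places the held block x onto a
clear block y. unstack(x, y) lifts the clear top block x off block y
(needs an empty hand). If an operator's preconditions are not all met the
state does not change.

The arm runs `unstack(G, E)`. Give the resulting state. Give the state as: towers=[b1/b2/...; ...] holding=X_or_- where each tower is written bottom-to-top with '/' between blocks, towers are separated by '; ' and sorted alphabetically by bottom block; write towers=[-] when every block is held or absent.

towers=[C/A/D; E; F/B] holding=G

before: towers=[C/A/D; E/G; F/B] holding=-
pre[unstack(G, E)]: on(G,E) yes, clear(G) yes, handempty yes
all met → apply unstack(G, E)
after:  towers=[C/A/D; E; F/B] holding=G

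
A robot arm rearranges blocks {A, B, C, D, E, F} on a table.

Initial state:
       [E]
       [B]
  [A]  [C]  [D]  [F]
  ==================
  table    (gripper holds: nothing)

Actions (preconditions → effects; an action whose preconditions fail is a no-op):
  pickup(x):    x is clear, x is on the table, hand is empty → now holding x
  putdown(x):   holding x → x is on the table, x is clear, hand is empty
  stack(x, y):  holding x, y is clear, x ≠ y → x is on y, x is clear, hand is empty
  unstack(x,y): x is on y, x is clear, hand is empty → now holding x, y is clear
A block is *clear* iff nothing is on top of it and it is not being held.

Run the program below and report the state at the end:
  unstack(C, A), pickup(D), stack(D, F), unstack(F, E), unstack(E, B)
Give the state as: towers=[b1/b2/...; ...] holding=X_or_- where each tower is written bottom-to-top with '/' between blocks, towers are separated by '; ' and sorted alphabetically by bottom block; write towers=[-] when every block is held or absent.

towers=[A; C/B; F/D] holding=E

step 1 (unstack(C, A)) [no-op]: towers=[A; C/B/E; D; F] holding=-
step 2 (pickup(D)): towers=[A; C/B/E; F] holding=D
step 3 (stack(D, F)): towers=[A; C/B/E; F/D] holding=-
step 4 (unstack(F, E)) [no-op]: towers=[A; C/B/E; F/D] holding=-
step 5 (unstack(E, B)): towers=[A; C/B; F/D] holding=E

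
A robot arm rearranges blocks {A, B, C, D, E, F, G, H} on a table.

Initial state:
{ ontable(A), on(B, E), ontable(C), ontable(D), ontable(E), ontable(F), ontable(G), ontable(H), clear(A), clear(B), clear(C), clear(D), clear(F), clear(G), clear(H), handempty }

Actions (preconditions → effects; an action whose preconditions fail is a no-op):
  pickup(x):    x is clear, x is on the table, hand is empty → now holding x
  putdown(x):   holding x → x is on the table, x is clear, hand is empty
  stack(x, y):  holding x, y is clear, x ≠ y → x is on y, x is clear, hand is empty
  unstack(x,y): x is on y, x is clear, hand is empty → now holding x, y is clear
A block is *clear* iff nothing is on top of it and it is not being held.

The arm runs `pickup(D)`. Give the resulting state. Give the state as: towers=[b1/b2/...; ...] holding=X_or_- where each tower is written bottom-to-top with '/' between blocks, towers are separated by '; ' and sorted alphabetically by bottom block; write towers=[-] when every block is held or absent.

before: towers=[A; C; D; E/B; F; G; H] holding=-
pre[pickup(D)]: clear(D) yes, ontable(D) yes, handempty yes
all met → apply pickup(D)
after:  towers=[A; C; E/B; F; G; H] holding=D

towers=[A; C; E/B; F; G; H] holding=D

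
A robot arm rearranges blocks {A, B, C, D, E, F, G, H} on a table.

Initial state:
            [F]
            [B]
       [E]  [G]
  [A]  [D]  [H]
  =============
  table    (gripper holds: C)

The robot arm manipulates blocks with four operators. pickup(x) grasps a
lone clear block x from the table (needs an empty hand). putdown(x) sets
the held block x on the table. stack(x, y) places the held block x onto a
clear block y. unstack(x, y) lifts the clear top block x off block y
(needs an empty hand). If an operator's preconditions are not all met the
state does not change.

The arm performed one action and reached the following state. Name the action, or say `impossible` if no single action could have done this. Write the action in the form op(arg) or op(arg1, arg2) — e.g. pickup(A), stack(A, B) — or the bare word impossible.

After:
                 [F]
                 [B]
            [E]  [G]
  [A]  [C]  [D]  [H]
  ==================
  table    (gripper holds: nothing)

putdown(C)

target: towers=[A; C; D/E; H/G/B/F] holding=-
        putdown(C) → towers=[A; C; D/E; H/G/B/F] holding=-  ← match
       stack(C, A) → towers=[A/C; D/E; H/G/B/F] holding=-
       stack(C, E) → towers=[A; D/E/C; H/G/B/F] holding=-
       stack(C, F) → towers=[A; D/E; H/G/B/F/C] holding=-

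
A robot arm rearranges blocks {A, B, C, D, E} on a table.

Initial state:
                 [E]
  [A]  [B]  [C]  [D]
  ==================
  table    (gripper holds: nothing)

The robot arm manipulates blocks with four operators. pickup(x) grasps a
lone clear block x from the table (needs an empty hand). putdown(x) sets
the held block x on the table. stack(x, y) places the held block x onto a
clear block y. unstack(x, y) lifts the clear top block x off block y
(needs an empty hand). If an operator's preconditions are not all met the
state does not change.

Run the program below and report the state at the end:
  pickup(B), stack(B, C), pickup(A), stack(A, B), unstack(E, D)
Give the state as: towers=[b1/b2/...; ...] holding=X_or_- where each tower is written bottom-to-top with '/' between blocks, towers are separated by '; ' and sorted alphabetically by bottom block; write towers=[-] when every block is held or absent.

step 1 (pickup(B)): towers=[A; C; D/E] holding=B
step 2 (stack(B, C)): towers=[A; C/B; D/E] holding=-
step 3 (pickup(A)): towers=[C/B; D/E] holding=A
step 4 (stack(A, B)): towers=[C/B/A; D/E] holding=-
step 5 (unstack(E, D)): towers=[C/B/A; D] holding=E

towers=[C/B/A; D] holding=E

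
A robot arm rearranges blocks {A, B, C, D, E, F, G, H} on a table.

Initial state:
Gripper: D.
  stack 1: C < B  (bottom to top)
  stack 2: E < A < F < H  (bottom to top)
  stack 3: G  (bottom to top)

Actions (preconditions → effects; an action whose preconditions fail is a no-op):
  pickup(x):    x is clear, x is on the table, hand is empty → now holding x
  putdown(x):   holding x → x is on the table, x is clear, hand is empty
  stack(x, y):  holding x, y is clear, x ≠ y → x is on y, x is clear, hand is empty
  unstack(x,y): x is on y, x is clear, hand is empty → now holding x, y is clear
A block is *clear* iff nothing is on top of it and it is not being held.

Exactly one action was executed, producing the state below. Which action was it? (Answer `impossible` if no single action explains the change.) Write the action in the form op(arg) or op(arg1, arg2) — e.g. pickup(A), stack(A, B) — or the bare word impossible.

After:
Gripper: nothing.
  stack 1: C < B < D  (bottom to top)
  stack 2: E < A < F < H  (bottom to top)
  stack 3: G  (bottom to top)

stack(D, B)

target: towers=[C/B/D; E/A/F/H; G] holding=-
        putdown(D) → towers=[C/B; D; E/A/F/H; G] holding=-
       stack(D, G) → towers=[C/B; E/A/F/H; G/D] holding=-
       stack(D, H) → towers=[C/B; E/A/F/H/D; G] holding=-
       stack(D, B) → towers=[C/B/D; E/A/F/H; G] holding=-  ← match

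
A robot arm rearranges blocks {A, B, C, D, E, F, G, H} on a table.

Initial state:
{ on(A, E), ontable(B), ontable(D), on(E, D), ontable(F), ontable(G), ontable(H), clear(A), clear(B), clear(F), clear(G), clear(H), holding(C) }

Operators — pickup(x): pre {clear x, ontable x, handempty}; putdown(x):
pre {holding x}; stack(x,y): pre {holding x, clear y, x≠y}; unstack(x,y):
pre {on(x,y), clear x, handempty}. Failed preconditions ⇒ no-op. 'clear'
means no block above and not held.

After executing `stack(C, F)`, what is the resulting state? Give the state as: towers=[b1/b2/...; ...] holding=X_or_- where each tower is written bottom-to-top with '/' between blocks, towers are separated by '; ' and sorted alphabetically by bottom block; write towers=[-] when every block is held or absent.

before: towers=[B; D/E/A; F; G; H] holding=C
pre[stack(C, F)]: holding(C) ✓, clear(F) ✓, C≠F ✓
all met → apply stack(C, F)
after:  towers=[B; D/E/A; F/C; G; H] holding=-

towers=[B; D/E/A; F/C; G; H] holding=-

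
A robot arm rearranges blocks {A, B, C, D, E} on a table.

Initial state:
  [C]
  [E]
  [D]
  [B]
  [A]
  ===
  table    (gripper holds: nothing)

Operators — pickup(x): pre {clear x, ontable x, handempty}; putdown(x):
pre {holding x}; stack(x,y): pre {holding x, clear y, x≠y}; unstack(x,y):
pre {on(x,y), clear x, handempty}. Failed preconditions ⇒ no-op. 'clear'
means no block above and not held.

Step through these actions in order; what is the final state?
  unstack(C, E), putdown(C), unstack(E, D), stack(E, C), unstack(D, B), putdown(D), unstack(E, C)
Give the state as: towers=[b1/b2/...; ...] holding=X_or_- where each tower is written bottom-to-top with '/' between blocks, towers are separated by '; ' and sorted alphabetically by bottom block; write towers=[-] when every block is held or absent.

step 1 (unstack(C, E)): towers=[A/B/D/E] holding=C
step 2 (putdown(C)): towers=[A/B/D/E; C] holding=-
step 3 (unstack(E, D)): towers=[A/B/D; C] holding=E
step 4 (stack(E, C)): towers=[A/B/D; C/E] holding=-
step 5 (unstack(D, B)): towers=[A/B; C/E] holding=D
step 6 (putdown(D)): towers=[A/B; C/E; D] holding=-
step 7 (unstack(E, C)): towers=[A/B; C; D] holding=E

towers=[A/B; C; D] holding=E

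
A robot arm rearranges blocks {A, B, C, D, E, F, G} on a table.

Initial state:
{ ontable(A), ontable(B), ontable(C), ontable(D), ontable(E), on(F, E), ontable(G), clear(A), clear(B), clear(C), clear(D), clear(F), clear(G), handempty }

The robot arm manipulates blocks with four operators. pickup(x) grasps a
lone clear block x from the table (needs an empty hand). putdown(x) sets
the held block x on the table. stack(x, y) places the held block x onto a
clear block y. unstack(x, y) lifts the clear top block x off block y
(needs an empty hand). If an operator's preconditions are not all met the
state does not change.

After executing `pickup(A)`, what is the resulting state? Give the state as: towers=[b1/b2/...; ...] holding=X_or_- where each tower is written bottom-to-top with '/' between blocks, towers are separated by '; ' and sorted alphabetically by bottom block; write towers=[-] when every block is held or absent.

towers=[B; C; D; E/F; G] holding=A

before: towers=[A; B; C; D; E/F; G] holding=-
pre[pickup(A)]: clear(A) ok, ontable(A) ok, handempty ok
all met → apply pickup(A)
after:  towers=[B; C; D; E/F; G] holding=A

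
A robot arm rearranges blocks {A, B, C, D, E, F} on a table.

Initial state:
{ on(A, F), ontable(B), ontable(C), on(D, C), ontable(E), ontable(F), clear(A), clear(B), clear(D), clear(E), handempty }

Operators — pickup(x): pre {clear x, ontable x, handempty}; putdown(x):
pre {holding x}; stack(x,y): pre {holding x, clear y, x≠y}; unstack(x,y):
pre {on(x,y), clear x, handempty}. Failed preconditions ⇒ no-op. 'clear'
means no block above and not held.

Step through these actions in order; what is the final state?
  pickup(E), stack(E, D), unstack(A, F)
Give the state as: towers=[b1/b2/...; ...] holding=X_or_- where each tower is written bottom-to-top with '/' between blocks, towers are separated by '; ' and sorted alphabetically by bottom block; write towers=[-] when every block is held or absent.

towers=[B; C/D/E; F] holding=A

step 1 (pickup(E)): towers=[B; C/D; F/A] holding=E
step 2 (stack(E, D)): towers=[B; C/D/E; F/A] holding=-
step 3 (unstack(A, F)): towers=[B; C/D/E; F] holding=A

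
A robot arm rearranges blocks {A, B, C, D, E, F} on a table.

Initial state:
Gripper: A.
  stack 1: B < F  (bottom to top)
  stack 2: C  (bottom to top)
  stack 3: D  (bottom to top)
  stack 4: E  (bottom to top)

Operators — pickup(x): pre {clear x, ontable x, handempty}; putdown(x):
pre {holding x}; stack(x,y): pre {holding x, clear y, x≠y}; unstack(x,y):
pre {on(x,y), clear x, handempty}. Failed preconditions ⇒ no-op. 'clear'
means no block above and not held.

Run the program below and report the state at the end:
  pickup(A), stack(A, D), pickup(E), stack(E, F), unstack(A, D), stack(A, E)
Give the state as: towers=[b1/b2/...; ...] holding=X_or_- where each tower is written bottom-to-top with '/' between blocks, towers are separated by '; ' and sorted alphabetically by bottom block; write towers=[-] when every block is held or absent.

step 1 (pickup(A)) [no-op]: towers=[B/F; C; D; E] holding=A
step 2 (stack(A, D)): towers=[B/F; C; D/A; E] holding=-
step 3 (pickup(E)): towers=[B/F; C; D/A] holding=E
step 4 (stack(E, F)): towers=[B/F/E; C; D/A] holding=-
step 5 (unstack(A, D)): towers=[B/F/E; C; D] holding=A
step 6 (stack(A, E)): towers=[B/F/E/A; C; D] holding=-

towers=[B/F/E/A; C; D] holding=-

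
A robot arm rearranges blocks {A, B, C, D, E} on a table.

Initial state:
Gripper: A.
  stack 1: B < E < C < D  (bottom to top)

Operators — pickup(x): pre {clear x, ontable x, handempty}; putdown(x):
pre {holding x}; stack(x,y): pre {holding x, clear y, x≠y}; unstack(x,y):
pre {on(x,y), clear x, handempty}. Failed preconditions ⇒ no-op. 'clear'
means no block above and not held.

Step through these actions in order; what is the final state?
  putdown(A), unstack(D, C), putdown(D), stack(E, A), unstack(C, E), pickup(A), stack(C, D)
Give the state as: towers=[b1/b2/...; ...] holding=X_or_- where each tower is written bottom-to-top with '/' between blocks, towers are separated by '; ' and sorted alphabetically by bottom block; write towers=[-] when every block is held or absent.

step 1 (putdown(A)): towers=[A; B/E/C/D] holding=-
step 2 (unstack(D, C)): towers=[A; B/E/C] holding=D
step 3 (putdown(D)): towers=[A; B/E/C; D] holding=-
step 4 (stack(E, A)) [no-op]: towers=[A; B/E/C; D] holding=-
step 5 (unstack(C, E)): towers=[A; B/E; D] holding=C
step 6 (pickup(A)) [no-op]: towers=[A; B/E; D] holding=C
step 7 (stack(C, D)): towers=[A; B/E; D/C] holding=-

towers=[A; B/E; D/C] holding=-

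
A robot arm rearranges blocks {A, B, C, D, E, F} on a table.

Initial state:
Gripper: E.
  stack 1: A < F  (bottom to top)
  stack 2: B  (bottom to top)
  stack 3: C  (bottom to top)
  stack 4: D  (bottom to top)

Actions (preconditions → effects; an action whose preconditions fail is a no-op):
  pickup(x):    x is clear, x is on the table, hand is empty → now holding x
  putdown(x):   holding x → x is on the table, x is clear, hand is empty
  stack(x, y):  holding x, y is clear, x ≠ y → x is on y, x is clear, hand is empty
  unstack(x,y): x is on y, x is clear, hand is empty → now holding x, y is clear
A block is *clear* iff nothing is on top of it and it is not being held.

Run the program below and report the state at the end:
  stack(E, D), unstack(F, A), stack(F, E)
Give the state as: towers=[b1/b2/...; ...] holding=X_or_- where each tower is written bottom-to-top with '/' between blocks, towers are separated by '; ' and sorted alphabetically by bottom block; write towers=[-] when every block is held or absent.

step 1 (stack(E, D)): towers=[A/F; B; C; D/E] holding=-
step 2 (unstack(F, A)): towers=[A; B; C; D/E] holding=F
step 3 (stack(F, E)): towers=[A; B; C; D/E/F] holding=-

towers=[A; B; C; D/E/F] holding=-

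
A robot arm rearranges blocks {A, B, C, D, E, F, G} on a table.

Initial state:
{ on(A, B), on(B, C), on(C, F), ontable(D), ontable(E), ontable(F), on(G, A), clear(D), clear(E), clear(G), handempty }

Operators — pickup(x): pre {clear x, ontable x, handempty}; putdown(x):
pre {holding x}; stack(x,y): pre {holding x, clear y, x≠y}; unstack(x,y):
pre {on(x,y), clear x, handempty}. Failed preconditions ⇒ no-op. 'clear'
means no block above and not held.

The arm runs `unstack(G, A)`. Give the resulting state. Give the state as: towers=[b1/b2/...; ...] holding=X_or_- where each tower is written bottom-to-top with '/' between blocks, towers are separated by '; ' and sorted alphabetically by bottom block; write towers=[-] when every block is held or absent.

before: towers=[D; E; F/C/B/A/G] holding=-
pre[unstack(G, A)]: on(G,A) ✓, clear(G) ✓, handempty ✓
all met → apply unstack(G, A)
after:  towers=[D; E; F/C/B/A] holding=G

towers=[D; E; F/C/B/A] holding=G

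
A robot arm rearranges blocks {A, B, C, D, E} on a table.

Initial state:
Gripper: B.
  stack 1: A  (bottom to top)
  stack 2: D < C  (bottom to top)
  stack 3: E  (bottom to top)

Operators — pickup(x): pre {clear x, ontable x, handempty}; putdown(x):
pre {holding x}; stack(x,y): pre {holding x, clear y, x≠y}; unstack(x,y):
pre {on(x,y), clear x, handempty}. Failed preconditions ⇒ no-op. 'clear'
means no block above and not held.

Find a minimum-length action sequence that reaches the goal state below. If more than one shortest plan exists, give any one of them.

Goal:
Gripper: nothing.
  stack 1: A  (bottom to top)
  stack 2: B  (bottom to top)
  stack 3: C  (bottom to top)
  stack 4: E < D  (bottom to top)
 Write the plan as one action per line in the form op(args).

step 1 (putdown(B)): towers=[A; B; D/C; E] holding=-
step 2 (unstack(C, D)): towers=[A; B; D; E] holding=C
step 3 (putdown(C)): towers=[A; B; C; D; E] holding=-
step 4 (pickup(D)): towers=[A; B; C; E] holding=D
step 5 (stack(D, E)): towers=[A; B; C; E/D] holding=-
goal check: towers=[A; B; C; E/D] holding=- — reached (length 5, optimal by BFS)

putdown(B)
unstack(C, D)
putdown(C)
pickup(D)
stack(D, E)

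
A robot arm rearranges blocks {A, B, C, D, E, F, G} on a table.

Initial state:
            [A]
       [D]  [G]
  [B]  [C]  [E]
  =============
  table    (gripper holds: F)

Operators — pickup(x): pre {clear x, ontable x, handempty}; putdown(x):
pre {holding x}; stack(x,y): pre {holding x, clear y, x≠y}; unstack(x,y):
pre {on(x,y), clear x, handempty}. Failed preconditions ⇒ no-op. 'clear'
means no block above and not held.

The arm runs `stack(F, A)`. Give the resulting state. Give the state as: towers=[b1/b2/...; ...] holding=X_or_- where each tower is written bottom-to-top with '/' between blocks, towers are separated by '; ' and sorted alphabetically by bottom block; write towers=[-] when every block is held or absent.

before: towers=[B; C/D; E/G/A] holding=F
pre[stack(F, A)]: holding(F) yes, clear(A) yes, F≠A yes
all met → apply stack(F, A)
after:  towers=[B; C/D; E/G/A/F] holding=-

towers=[B; C/D; E/G/A/F] holding=-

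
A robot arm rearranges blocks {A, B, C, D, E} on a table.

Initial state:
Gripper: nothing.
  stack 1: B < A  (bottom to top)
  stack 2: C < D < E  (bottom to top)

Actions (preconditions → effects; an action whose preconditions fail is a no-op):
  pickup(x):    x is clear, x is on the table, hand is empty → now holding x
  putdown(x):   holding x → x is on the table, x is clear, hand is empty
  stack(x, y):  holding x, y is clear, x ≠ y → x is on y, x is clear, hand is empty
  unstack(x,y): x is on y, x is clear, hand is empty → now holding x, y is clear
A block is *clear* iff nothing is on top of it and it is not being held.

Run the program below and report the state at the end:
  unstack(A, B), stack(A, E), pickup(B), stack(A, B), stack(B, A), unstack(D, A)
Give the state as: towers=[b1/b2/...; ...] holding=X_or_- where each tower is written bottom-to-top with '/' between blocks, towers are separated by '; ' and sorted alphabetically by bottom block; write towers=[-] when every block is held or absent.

step 1 (unstack(A, B)): towers=[B; C/D/E] holding=A
step 2 (stack(A, E)): towers=[B; C/D/E/A] holding=-
step 3 (pickup(B)): towers=[C/D/E/A] holding=B
step 4 (stack(A, B)) [no-op]: towers=[C/D/E/A] holding=B
step 5 (stack(B, A)): towers=[C/D/E/A/B] holding=-
step 6 (unstack(D, A)) [no-op]: towers=[C/D/E/A/B] holding=-

towers=[C/D/E/A/B] holding=-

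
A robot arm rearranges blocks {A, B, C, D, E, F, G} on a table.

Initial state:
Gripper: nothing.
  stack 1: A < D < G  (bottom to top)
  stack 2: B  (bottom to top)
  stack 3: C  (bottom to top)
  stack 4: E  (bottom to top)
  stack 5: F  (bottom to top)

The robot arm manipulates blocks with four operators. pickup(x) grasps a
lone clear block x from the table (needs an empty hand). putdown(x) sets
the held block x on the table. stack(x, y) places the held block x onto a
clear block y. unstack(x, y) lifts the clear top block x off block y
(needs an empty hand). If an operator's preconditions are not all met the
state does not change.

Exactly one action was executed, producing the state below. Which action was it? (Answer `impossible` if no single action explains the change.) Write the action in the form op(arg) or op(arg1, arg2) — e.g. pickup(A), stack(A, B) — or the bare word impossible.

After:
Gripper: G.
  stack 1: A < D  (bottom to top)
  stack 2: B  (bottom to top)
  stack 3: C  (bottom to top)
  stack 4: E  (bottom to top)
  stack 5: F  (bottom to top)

target: towers=[A/D; B; C; E; F] holding=G
         pickup(B) → towers=[A/D/G; C; E; F] holding=B
         pickup(F) → towers=[A/D/G; B; C; E] holding=F
     unstack(G, D) → towers=[A/D; B; C; E; F] holding=G  ← match
         pickup(E) → towers=[A/D/G; B; C; F] holding=E
         pickup(C) → towers=[A/D/G; B; E; F] holding=C

unstack(G, D)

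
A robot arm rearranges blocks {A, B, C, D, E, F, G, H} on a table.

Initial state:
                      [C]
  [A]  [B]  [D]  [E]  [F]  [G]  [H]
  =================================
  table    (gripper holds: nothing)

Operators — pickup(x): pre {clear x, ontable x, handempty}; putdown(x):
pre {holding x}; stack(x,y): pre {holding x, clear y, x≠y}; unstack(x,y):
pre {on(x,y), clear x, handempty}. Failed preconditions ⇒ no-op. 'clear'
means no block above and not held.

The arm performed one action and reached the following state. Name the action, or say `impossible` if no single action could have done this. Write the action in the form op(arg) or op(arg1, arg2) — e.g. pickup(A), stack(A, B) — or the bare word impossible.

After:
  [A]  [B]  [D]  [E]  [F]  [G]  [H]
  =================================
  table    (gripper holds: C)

unstack(C, F)

target: towers=[A; B; D; E; F; G; H] holding=C
         pickup(G) → towers=[A; B; D; E; F/C; H] holding=G
         pickup(A) → towers=[B; D; E; F/C; G; H] holding=A
         pickup(E) → towers=[A; B; D; F/C; G; H] holding=E
         pickup(H) → towers=[A; B; D; E; F/C; G] holding=H
         pickup(B) → towers=[A; D; E; F/C; G; H] holding=B
         pickup(D) → towers=[A; B; E; F/C; G; H] holding=D
     unstack(C, F) → towers=[A; B; D; E; F; G; H] holding=C  ← match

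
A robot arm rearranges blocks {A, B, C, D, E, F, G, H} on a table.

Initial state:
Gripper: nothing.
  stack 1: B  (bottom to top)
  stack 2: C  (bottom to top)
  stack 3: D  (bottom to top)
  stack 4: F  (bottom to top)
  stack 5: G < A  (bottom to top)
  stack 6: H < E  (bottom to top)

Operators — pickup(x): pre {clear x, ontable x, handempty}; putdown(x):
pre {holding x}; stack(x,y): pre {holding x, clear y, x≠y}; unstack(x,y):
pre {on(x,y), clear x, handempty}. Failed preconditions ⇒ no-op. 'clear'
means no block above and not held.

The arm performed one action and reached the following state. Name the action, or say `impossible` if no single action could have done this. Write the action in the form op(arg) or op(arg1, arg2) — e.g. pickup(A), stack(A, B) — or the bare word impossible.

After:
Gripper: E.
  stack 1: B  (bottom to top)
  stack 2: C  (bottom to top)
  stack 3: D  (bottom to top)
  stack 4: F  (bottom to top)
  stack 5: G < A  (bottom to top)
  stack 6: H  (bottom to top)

target: towers=[B; C; D; F; G/A; H] holding=E
     unstack(A, G) → towers=[B; C; D; F; G; H/E] holding=A
     unstack(E, H) → towers=[B; C; D; F; G/A; H] holding=E  ← match
         pickup(B) → towers=[C; D; F; G/A; H/E] holding=B
         pickup(F) → towers=[B; C; D; G/A; H/E] holding=F
         pickup(D) → towers=[B; C; F; G/A; H/E] holding=D
         pickup(C) → towers=[B; D; F; G/A; H/E] holding=C

unstack(E, H)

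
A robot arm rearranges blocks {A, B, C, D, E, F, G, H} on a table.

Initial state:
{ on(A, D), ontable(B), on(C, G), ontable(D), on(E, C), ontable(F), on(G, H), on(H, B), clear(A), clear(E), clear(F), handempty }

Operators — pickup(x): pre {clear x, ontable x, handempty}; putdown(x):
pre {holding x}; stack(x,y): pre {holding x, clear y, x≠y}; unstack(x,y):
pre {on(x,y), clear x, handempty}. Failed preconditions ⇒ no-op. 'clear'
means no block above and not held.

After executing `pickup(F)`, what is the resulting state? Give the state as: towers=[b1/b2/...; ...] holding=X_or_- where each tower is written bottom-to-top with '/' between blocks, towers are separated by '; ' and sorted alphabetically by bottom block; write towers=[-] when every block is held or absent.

towers=[B/H/G/C/E; D/A] holding=F

before: towers=[B/H/G/C/E; D/A; F] holding=-
pre[pickup(F)]: clear(F) ok, ontable(F) ok, handempty ok
all met → apply pickup(F)
after:  towers=[B/H/G/C/E; D/A] holding=F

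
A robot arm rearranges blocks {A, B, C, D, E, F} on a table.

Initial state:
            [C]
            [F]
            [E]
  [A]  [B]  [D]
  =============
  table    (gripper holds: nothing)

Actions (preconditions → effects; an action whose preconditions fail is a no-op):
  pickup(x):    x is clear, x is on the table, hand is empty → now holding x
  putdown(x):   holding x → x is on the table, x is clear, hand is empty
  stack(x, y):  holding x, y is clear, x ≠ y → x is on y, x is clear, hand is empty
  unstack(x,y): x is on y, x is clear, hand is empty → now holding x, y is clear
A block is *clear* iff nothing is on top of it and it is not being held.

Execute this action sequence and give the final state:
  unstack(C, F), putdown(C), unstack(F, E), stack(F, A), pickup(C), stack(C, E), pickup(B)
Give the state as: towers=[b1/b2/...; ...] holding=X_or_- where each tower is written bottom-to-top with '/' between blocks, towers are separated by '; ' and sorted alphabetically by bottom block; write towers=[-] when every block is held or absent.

towers=[A/F; D/E/C] holding=B

step 1 (unstack(C, F)): towers=[A; B; D/E/F] holding=C
step 2 (putdown(C)): towers=[A; B; C; D/E/F] holding=-
step 3 (unstack(F, E)): towers=[A; B; C; D/E] holding=F
step 4 (stack(F, A)): towers=[A/F; B; C; D/E] holding=-
step 5 (pickup(C)): towers=[A/F; B; D/E] holding=C
step 6 (stack(C, E)): towers=[A/F; B; D/E/C] holding=-
step 7 (pickup(B)): towers=[A/F; D/E/C] holding=B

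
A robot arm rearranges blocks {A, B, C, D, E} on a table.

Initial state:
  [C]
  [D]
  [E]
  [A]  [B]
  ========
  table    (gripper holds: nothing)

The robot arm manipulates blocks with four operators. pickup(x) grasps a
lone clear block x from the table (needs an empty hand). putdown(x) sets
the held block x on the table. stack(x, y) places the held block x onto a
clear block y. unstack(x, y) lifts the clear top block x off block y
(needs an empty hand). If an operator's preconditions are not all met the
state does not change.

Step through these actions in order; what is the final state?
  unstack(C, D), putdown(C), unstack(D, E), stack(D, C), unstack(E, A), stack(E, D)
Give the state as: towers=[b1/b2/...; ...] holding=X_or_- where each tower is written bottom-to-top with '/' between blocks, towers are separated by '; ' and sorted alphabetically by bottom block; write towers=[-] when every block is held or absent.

towers=[A; B; C/D/E] holding=-

step 1 (unstack(C, D)): towers=[A/E/D; B] holding=C
step 2 (putdown(C)): towers=[A/E/D; B; C] holding=-
step 3 (unstack(D, E)): towers=[A/E; B; C] holding=D
step 4 (stack(D, C)): towers=[A/E; B; C/D] holding=-
step 5 (unstack(E, A)): towers=[A; B; C/D] holding=E
step 6 (stack(E, D)): towers=[A; B; C/D/E] holding=-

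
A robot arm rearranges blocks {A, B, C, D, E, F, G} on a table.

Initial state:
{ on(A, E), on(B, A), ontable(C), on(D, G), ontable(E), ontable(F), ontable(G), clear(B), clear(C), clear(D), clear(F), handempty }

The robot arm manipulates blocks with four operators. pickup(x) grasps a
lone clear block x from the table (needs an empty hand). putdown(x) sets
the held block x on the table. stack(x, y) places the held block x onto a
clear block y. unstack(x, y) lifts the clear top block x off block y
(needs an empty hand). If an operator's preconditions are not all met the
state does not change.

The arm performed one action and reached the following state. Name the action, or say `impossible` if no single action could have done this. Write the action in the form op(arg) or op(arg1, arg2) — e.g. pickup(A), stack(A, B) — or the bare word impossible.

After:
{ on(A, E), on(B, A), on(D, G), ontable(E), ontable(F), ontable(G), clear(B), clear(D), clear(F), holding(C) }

pickup(C)

target: towers=[E/A/B; F; G/D] holding=C
     unstack(B, A) → towers=[C; E/A; F; G/D] holding=B
         pickup(F) → towers=[C; E/A/B; G/D] holding=F
     unstack(D, G) → towers=[C; E/A/B; F; G] holding=D
         pickup(C) → towers=[E/A/B; F; G/D] holding=C  ← match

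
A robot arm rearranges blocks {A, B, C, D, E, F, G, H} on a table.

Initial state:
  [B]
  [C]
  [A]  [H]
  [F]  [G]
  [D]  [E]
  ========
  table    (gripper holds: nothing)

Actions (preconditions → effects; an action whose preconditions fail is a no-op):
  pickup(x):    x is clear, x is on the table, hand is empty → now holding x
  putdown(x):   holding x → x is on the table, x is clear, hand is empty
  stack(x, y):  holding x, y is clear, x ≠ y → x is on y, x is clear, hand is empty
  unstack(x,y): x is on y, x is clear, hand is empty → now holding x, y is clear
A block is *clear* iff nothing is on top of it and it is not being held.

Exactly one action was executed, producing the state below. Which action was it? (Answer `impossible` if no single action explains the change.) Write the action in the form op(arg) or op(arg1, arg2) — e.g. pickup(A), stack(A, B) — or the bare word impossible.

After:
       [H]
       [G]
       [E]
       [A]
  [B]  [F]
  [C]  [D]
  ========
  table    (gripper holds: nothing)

impossible

target: towers=[C/B; D/F/A/E/G/H] holding=-
     unstack(H, G) → towers=[D/F/A/C/B; E/G] holding=H
     unstack(B, C) → towers=[D/F/A/C; E/G/H] holding=B
none of the 2 applicable actions match → impossible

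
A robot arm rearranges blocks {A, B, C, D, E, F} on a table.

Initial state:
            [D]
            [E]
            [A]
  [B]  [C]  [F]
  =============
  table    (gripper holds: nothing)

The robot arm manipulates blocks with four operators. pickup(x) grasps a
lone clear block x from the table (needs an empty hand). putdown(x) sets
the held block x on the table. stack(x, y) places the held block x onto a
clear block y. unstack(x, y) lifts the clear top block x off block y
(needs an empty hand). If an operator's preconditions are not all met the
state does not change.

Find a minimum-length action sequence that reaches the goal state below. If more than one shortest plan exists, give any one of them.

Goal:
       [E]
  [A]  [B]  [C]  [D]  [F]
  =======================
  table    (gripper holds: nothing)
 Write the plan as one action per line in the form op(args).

unstack(D, E)
putdown(D)
unstack(E, A)
stack(E, B)
unstack(A, F)
putdown(A)

step 1 (unstack(D, E)): towers=[B; C; F/A/E] holding=D
step 2 (putdown(D)): towers=[B; C; D; F/A/E] holding=-
step 3 (unstack(E, A)): towers=[B; C; D; F/A] holding=E
step 4 (stack(E, B)): towers=[B/E; C; D; F/A] holding=-
step 5 (unstack(A, F)): towers=[B/E; C; D; F] holding=A
step 6 (putdown(A)): towers=[A; B/E; C; D; F] holding=-
goal check: towers=[A; B/E; C; D; F] holding=- — reached (length 6, optimal by BFS)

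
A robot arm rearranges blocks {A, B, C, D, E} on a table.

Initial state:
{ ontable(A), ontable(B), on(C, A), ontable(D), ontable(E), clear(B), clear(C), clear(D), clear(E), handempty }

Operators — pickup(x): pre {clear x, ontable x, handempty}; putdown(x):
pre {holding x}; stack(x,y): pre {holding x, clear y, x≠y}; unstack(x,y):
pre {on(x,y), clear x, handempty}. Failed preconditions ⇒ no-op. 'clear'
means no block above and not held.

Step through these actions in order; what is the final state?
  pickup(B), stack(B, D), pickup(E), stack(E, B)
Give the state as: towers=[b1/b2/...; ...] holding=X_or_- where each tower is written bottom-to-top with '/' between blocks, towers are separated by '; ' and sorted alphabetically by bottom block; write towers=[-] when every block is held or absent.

towers=[A/C; D/B/E] holding=-

step 1 (pickup(B)): towers=[A/C; D; E] holding=B
step 2 (stack(B, D)): towers=[A/C; D/B; E] holding=-
step 3 (pickup(E)): towers=[A/C; D/B] holding=E
step 4 (stack(E, B)): towers=[A/C; D/B/E] holding=-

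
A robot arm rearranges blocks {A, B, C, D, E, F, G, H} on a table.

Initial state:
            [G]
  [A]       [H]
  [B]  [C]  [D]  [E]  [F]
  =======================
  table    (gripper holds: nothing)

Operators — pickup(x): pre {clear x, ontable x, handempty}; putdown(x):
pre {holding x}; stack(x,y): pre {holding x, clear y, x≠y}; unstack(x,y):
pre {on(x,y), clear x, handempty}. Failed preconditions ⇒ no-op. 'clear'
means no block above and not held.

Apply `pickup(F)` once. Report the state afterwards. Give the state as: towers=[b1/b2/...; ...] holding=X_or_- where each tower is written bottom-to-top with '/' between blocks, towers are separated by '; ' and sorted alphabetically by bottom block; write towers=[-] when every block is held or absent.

before: towers=[B/A; C; D/H/G; E; F] holding=-
pre[pickup(F)]: clear(F) ✓, ontable(F) ✓, handempty ✓
all met → apply pickup(F)
after:  towers=[B/A; C; D/H/G; E] holding=F

towers=[B/A; C; D/H/G; E] holding=F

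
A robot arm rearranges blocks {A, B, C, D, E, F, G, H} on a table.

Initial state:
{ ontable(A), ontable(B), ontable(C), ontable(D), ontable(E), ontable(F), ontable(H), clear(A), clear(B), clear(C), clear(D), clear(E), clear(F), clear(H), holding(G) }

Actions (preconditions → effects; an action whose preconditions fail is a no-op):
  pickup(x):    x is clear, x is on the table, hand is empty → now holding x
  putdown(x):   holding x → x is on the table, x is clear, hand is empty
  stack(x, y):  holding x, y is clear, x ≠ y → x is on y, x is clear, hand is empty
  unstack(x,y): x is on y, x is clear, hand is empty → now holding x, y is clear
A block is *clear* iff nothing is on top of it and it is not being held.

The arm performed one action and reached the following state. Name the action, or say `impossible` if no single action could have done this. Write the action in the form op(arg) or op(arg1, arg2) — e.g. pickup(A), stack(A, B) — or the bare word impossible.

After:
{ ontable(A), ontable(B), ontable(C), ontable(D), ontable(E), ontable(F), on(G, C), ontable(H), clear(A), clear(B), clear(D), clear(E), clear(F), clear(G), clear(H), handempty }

stack(G, C)

target: towers=[A; B; C/G; D; E; F; H] holding=-
        putdown(G) → towers=[A; B; C; D; E; F; G; H] holding=-
       stack(G, A) → towers=[A/G; B; C; D; E; F; H] holding=-
       stack(G, E) → towers=[A; B; C; D; E/G; F; H] holding=-
       stack(G, H) → towers=[A; B; C; D; E; F; H/G] holding=-
       stack(G, B) → towers=[A; B/G; C; D; E; F; H] holding=-
       stack(G, F) → towers=[A; B; C; D; E; F/G; H] holding=-
       stack(G, D) → towers=[A; B; C; D/G; E; F; H] holding=-
       stack(G, C) → towers=[A; B; C/G; D; E; F; H] holding=-  ← match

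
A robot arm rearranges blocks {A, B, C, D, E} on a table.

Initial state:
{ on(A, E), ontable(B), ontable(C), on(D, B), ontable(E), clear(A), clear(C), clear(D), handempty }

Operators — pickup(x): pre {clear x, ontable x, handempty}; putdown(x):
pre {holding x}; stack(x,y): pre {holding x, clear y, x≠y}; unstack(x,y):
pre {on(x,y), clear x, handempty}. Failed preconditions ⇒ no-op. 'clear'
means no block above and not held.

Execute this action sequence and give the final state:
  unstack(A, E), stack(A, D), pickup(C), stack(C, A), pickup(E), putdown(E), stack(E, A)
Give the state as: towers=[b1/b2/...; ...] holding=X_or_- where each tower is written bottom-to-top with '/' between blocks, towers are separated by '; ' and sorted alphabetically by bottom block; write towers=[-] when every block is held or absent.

step 1 (unstack(A, E)): towers=[B/D; C; E] holding=A
step 2 (stack(A, D)): towers=[B/D/A; C; E] holding=-
step 3 (pickup(C)): towers=[B/D/A; E] holding=C
step 4 (stack(C, A)): towers=[B/D/A/C; E] holding=-
step 5 (pickup(E)): towers=[B/D/A/C] holding=E
step 6 (putdown(E)): towers=[B/D/A/C; E] holding=-
step 7 (stack(E, A)) [no-op]: towers=[B/D/A/C; E] holding=-

towers=[B/D/A/C; E] holding=-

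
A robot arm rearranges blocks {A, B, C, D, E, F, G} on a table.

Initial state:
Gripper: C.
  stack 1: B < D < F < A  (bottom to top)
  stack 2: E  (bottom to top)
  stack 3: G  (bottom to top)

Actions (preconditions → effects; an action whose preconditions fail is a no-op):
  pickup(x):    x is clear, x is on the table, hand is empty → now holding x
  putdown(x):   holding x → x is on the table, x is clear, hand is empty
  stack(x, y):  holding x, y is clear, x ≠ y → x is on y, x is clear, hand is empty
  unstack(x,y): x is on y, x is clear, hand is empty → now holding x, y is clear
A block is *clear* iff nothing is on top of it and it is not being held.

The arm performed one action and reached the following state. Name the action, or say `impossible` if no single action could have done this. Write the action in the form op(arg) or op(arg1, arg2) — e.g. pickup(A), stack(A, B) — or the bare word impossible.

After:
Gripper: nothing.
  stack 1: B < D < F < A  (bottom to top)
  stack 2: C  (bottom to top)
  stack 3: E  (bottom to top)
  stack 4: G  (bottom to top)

putdown(C)

target: towers=[B/D/F/A; C; E; G] holding=-
        putdown(C) → towers=[B/D/F/A; C; E; G] holding=-  ← match
       stack(C, G) → towers=[B/D/F/A; E; G/C] holding=-
       stack(C, A) → towers=[B/D/F/A/C; E; G] holding=-
       stack(C, E) → towers=[B/D/F/A; E/C; G] holding=-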